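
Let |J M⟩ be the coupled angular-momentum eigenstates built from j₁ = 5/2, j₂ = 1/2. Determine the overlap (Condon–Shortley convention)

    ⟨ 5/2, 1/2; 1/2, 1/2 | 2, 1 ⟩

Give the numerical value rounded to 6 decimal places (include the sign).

−√(1/3) ≈ -0.577350

triangle: 1!×4!×0!/6! = 24/720
(j±m)!: 3!×2!×1!×0!×3!×1! = 72
prefactor² = (2J+1)×Δ×N² = 12
  k=1: −1/(1!×0!×1!×0!×3!×0!) = -1/6
Σ = -1/6  ⇒  CG² = 12×(-1/6)² = 1/3
CG = −√(1/3) = -0.577350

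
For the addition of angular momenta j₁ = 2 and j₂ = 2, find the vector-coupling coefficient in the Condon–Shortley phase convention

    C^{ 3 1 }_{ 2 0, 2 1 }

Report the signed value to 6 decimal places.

−√(1/5) ≈ -0.447214

√[7·1!3!3!/8! · 2!2!3!1!4!2!] = √(36/5)
  +(−1)^0/∏(0,1,2,3,1,0)! = 1/12  (running 1/12)
  +(−1)^1/∏(1,0,1,2,2,1)! = -1/4  (running -1/6)
⟨..|..⟩ = √(36/5)·(-1/6) = -0.447214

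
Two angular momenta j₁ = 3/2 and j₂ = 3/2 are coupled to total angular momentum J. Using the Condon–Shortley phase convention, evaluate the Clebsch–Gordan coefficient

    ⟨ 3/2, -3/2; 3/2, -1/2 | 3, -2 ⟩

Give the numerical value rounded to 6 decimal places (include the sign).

triangle: 0!·3!·3!/7! = 36/5040
(j±m)!: 0!·3!·1!·2!·1!·5! = 1440
prefactor² = (2J+1)·Δ·N² = 72
  k=0: +1/(0!·0!·3!·1!·0!·2!) = 1/12
Σ = 1/12  ⇒  CG² = 72·1/12² = 1/2
CG = +√(1/2) = +0.707107

+√(1/2) ≈ +0.707107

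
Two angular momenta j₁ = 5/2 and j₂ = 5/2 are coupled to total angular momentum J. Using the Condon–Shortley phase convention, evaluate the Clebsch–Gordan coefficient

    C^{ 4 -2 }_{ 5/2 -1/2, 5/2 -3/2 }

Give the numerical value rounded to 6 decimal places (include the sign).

√[9·1!4!4!/10! · 2!3!1!4!2!6!] = √(20736/35)
  +(−1)^0/∏(0,1,3,1,1,3)! = 1/36  (running 1/36)
  +(−1)^1/∏(1,0,2,0,2,4)! = -1/96  (running 5/288)
⟨..|..⟩ = √(20736/35)·(5/288) = +0.422577

+0.422577  (= +√(5/28))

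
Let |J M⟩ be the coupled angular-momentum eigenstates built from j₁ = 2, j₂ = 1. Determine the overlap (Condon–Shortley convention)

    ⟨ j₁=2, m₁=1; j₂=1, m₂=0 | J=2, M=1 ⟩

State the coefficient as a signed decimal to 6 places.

+0.408248  (= +√(1/6))

√[5·1!3!1!/6! · 3!1!1!1!3!1!] = √(3/2)
  +(−1)^0/∏(0,1,1,1,2,0)! = 1/2  (running 1/2)
  +(−1)^1/∏(1,0,0,0,3,1)! = -1/6  (running 1/3)
⟨..|..⟩ = √(3/2)·(1/3) = +0.408248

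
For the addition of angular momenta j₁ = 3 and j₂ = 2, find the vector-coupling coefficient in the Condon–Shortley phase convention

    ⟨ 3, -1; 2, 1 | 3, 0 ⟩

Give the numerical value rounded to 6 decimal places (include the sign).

+√(1/30) = +0.182574

√[7·2!4!2!/9! · 2!4!3!1!3!3!] = √(96/5)
  +(−1)^1/∏(1,1,3,2,1,0)! = -1/12  (running -1/12)
  +(−1)^2/∏(2,0,2,1,2,1)! = 1/8  (running 1/24)
⟨..|..⟩ = √(96/5)·(1/24) = +0.182574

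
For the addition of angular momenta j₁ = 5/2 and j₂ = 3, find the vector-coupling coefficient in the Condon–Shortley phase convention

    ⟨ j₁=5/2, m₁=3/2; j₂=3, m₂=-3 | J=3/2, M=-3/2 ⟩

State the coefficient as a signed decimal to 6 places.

+0.462910  (= +√(3/14))

triangle: 4!·1!·2!/8! = 48/40320
(j±m)!: 4!·1!·0!·6!·0!·3! = 103680
prefactor² = (2J+1)·Δ·N² = 3456/7
  k=0: +1/(0!·4!·1!·0!·0!·2!) = 1/48
Σ = 1/48  ⇒  CG² = 3456/7·1/48² = 3/14
CG = +√(3/14) = +0.462910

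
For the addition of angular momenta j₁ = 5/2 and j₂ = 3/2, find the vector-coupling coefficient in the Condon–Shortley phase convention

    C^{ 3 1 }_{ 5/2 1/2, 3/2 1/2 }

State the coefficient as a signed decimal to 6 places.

-0.129099  (= −√(1/60))

√[7·1!4!2!/8! · 3!2!2!1!4!2!] = √(48/5)
  +(−1)^0/∏(0,1,2,2,2,0)! = 1/8  (running 1/8)
  +(−1)^1/∏(1,0,1,1,3,1)! = -1/6  (running -1/24)
⟨..|..⟩ = √(48/5)·(-1/24) = -0.129099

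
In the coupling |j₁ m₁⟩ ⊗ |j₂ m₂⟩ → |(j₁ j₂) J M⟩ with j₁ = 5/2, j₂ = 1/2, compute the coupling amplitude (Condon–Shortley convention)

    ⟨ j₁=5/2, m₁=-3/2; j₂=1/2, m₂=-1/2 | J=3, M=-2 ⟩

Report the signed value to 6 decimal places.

+√(5/6) = +0.912871

j₁+j₂−J=0  J+j₁−j₂=5  J−j₁+j₂=1  j₁+j₂+J+1=7
(j₁±m₁, j₂±m₂, J±M) = (1,4,0,1,1,5)
P² = 480
sum k=0..0:
  [0] +1/24 = 1/24
S = 1/24
C² = P²·S² = 5/6 ; C = +0.912871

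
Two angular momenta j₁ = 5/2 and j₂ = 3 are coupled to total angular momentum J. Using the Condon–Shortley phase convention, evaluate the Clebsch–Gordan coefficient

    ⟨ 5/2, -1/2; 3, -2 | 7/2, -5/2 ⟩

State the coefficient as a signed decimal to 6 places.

√[8·2!3!4!/10! · 2!3!1!5!1!6!] = √(4608/7)
  +(−1)^0/∏(0,2,3,1,0,3)! = 1/72  (running 1/72)
  +(−1)^1/∏(1,1,2,0,1,4)! = -1/48  (running -1/144)
⟨..|..⟩ = √(4608/7)·(-1/144) = -0.178174

−√(2/63) = -0.178174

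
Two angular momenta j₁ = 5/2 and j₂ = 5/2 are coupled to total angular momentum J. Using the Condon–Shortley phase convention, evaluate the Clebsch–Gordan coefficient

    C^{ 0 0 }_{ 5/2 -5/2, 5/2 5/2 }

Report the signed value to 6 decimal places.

−√(1/6) = -0.408248

triangle: 5!*0!*0!/6! = 120/720
(j±m)!: 0!*5!*5!*0!*0!*0! = 14400
prefactor² = (2J+1)*Δ*N² = 2400
  k=5: −1/(5!*0!*0!*0!*0!*0!) = -1/120
Σ = -1/120  ⇒  CG² = 2400*(-1/120)² = 1/6
CG = −√(1/6) = -0.408248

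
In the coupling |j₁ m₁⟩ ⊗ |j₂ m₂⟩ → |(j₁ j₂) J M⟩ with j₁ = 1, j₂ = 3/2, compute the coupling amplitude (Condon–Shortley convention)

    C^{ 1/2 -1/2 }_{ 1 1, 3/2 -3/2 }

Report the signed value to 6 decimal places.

j₁+j₂−J=2  J+j₁−j₂=0  J−j₁+j₂=1  j₁+j₂+J+1=4
(j₁±m₁, j₂±m₂, J±M) = (2,0,0,3,0,1)
P² = 2
sum k=0..0:
  [0] +1/2 = 1/2
S = 1/2
C² = P²·S² = 1/2 ; C = +0.707107

+√(1/2) = +0.707107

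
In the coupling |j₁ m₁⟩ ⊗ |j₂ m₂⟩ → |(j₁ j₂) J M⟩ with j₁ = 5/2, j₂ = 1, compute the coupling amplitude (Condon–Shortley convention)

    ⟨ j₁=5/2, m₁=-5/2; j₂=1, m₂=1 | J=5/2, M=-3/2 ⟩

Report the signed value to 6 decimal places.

j₁+j₂−J=1  J+j₁−j₂=4  J−j₁+j₂=1  j₁+j₂+J+1=7
(j₁±m₁, j₂±m₂, J±M) = (0,5,2,0,1,4)
P² = 1152/7
sum k=1..1:
  [1] −1/24 = -1/24
S = -1/24
C² = P²·S² = 2/7 ; C = -0.534522

-0.534522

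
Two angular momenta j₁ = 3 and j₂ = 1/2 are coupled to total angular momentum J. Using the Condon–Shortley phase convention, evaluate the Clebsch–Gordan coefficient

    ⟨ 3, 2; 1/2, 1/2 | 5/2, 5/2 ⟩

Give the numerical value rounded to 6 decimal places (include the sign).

−√(1/7) ≈ -0.377964

j₁+j₂−J=1  J+j₁−j₂=5  J−j₁+j₂=0  j₁+j₂+J+1=7
(j₁±m₁, j₂±m₂, J±M) = (5,1,1,0,5,0)
P² = 14400/7
sum k=1..1:
  [1] −1/120 = -1/120
S = -1/120
C² = P²·S² = 1/7 ; C = -0.377964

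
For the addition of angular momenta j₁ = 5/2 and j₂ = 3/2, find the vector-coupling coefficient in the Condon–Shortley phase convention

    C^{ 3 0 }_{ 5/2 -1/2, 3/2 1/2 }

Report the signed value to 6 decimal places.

-0.447214

j₁+j₂−J=1  J+j₁−j₂=4  J−j₁+j₂=2  j₁+j₂+J+1=8
(j₁±m₁, j₂±m₂, J±M) = (2,3,2,1,3,3)
P² = 36/5
sum k=0..1:
  [0] +1/12 = 1/12
  [1] −1/4 = -1/4
S = -1/6
C² = P²·S² = 1/5 ; C = -0.447214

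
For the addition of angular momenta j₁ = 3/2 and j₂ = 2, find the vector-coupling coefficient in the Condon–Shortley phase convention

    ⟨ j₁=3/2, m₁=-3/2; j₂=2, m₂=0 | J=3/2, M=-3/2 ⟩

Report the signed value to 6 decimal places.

+0.447214

j₁+j₂−J=2  J+j₁−j₂=1  J−j₁+j₂=2  j₁+j₂+J+1=6
(j₁±m₁, j₂±m₂, J±M) = (0,3,2,2,0,3)
P² = 16/5
sum k=2..2:
  [2] +1/4 = 1/4
S = 1/4
C² = P²·S² = 1/5 ; C = +0.447214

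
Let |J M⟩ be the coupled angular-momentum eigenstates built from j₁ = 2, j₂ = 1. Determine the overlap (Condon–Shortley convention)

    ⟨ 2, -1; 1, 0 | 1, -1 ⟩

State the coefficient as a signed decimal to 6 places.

j₁+j₂−J=2  J+j₁−j₂=2  J−j₁+j₂=0  j₁+j₂+J+1=5
(j₁±m₁, j₂±m₂, J±M) = (1,3,1,1,0,2)
P² = 6/5
sum k=1..1:
  [1] −1/2 = -1/2
S = -1/2
C² = P²·S² = 3/10 ; C = -0.547723

−√(3/10) ≈ -0.547723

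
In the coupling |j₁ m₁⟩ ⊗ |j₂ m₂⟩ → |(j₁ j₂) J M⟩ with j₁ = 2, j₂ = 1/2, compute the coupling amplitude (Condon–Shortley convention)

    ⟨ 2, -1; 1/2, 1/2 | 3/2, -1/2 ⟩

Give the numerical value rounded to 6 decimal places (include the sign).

j₁+j₂−J=1  J+j₁−j₂=3  J−j₁+j₂=0  j₁+j₂+J+1=5
(j₁±m₁, j₂±m₂, J±M) = (1,3,1,0,1,2)
P² = 12/5
sum k=1..1:
  [1] −1/2 = -1/2
S = -1/2
C² = P²·S² = 3/5 ; C = -0.774597

−√(3/5) ≈ -0.774597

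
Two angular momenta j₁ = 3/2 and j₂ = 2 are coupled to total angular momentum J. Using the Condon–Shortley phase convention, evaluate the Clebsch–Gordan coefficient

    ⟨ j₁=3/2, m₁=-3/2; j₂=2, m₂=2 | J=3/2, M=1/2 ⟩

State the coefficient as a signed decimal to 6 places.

j₁+j₂−J=2  J+j₁−j₂=1  J−j₁+j₂=2  j₁+j₂+J+1=6
(j₁±m₁, j₂±m₂, J±M) = (0,3,4,0,2,1)
P² = 32/5
sum k=2..2:
  [2] +1/4 = 1/4
S = 1/4
C² = P²·S² = 2/5 ; C = +0.632456

+√(2/5) ≈ +0.632456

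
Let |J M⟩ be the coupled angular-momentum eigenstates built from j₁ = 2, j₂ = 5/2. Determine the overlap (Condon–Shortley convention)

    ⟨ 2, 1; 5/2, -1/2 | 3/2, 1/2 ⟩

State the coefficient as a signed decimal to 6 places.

-0.487950

triangle: 3!·1!·2!/7! = 12/5040
(j±m)!: 3!·1!·2!·3!·2!·1! = 144
prefactor² = (2J+1)·Δ·N² = 48/35
  k=0: +1/(0!·3!·1!·2!·0!·0!) = 1/12
  k=1: −1/(1!·2!·0!·1!·1!·1!) = -1/2
Σ = -5/12  ⇒  CG² = 48/35·(-5/12)² = 5/21
CG = −√(5/21) = -0.487950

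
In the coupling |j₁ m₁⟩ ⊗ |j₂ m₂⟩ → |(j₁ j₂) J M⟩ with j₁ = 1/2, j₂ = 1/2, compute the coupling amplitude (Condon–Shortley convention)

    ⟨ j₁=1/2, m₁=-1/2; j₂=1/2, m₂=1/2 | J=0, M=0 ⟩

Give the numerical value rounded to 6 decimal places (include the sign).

j₁+j₂−J=1  J+j₁−j₂=0  J−j₁+j₂=0  j₁+j₂+J+1=2
(j₁±m₁, j₂±m₂, J±M) = (0,1,1,0,0,0)
P² = 1/2
sum k=1..1:
  [1] −1/1 = -1
S = -1
C² = P²·S² = 1/2 ; C = -0.707107

−√(1/2) = -0.707107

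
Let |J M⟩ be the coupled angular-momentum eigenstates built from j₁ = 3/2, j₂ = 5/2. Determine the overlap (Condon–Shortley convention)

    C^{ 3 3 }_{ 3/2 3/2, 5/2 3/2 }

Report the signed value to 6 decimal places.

j₁+j₂−J=1  J+j₁−j₂=2  J−j₁+j₂=4  j₁+j₂+J+1=8
(j₁±m₁, j₂±m₂, J±M) = (3,0,4,1,6,0)
P² = 864
sum k=0..0:
  [0] +1/48 = 1/48
S = 1/48
C² = P²·S² = 3/8 ; C = +0.612372

+0.612372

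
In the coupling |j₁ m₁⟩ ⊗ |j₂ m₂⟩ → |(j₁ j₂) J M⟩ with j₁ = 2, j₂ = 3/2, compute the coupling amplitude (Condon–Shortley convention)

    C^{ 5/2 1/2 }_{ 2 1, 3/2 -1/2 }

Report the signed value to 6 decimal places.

j₁+j₂−J=1  J+j₁−j₂=3  J−j₁+j₂=2  j₁+j₂+J+1=7
(j₁±m₁, j₂±m₂, J±M) = (3,1,1,2,3,2)
P² = 72/35
sum k=0..1:
  [0] +1/2 = 1/2
  [1] −1/12 = -1/12
S = 5/12
C² = P²·S² = 5/14 ; C = +0.597614

+√(5/14) ≈ +0.597614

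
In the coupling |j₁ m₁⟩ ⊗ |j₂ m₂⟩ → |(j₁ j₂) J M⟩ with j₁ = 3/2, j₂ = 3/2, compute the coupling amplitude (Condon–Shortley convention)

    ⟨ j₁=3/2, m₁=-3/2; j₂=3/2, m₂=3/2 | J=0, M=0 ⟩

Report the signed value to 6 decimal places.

-0.500000

j₁+j₂−J=3  J+j₁−j₂=0  J−j₁+j₂=0  j₁+j₂+J+1=4
(j₁±m₁, j₂±m₂, J±M) = (0,3,3,0,0,0)
P² = 9
sum k=3..3:
  [3] −1/6 = -1/6
S = -1/6
C² = P²·S² = 1/4 ; C = -0.500000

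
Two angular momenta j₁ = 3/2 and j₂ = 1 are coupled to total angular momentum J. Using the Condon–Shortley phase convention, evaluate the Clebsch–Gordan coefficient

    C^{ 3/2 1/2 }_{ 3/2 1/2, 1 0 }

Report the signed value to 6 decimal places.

+√(1/15) = +0.258199

√[4·1!2!1!/5! · 2!1!1!1!2!1!] = √(4/15)
  +(−1)^0/∏(0,1,1,1,1,0)! = 1  (running 1)
  +(−1)^1/∏(1,0,0,0,2,1)! = -1/2  (running 1/2)
⟨..|..⟩ = √(4/15)·(1/2) = +0.258199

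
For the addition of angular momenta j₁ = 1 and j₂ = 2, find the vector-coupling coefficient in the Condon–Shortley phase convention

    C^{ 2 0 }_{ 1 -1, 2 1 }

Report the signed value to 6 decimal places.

triangle: 1!·1!·3!/6! = 6/720
(j±m)!: 0!·2!·3!·1!·2!·2! = 48
prefactor² = (2J+1)·Δ·N² = 2
  k=1: −1/(1!·0!·1!·2!·0!·1!) = -1/2
Σ = -1/2  ⇒  CG² = 2·(-1/2)² = 1/2
CG = −√(1/2) = -0.707107

-0.707107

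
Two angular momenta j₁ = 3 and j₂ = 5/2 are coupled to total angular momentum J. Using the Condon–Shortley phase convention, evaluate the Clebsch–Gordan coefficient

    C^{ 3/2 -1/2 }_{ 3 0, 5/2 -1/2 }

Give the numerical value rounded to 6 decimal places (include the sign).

+√(4/35) = +0.338062

triangle: 4!·2!·1!/8! = 48/40320
(j±m)!: 3!·3!·2!·3!·1!·2! = 864
prefactor² = (2J+1)·Δ·N² = 144/35
  k=1: −1/(1!·3!·2!·1!·0!·0!) = -1/12
  k=2: +1/(2!·2!·1!·0!·1!·1!) = 1/4
Σ = 1/6  ⇒  CG² = 144/35·1/6² = 4/35
CG = +√(4/35) = +0.338062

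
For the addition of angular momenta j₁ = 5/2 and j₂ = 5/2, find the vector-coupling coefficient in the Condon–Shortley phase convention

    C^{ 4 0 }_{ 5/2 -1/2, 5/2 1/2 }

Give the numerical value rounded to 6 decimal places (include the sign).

triangle: 1!*4!*4!/10! = 576/3628800
(j±m)!: 2!*3!*3!*2!*4!*4! = 82944
prefactor² = (2J+1)*Δ*N² = 20736/175
  k=0: +1/(0!*1!*3!*3!*1!*1!) = 1/36
  k=1: −1/(1!*0!*2!*2!*2!*2!) = -1/16
Σ = -5/144  ⇒  CG² = 20736/175*(-5/144)² = 1/7
CG = −√(1/7) = -0.377964

-0.377964  (= −√(1/7))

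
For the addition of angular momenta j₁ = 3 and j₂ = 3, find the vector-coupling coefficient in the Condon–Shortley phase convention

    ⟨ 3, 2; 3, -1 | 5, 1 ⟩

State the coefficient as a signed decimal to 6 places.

triangle: 1!*5!*5!/12! = 14400/479001600
(j±m)!: 5!*1!*2!*4!*6!*4! = 99532800
prefactor² = (2J+1)*Δ*N² = 230400/7
  k=0: +1/(0!*1!*1!*2!*4!*3!) = 1/288
  k=1: −1/(1!*0!*0!*1!*5!*4!) = -1/2880
Σ = 1/320  ⇒  CG² = 230400/7*1/320² = 9/28
CG = +√(9/28) = +0.566947

+√(9/28) = +0.566947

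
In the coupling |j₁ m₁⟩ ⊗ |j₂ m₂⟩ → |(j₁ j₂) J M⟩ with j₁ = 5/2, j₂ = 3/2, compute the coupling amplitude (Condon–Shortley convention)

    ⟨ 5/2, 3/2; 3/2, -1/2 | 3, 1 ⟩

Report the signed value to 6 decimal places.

+0.639010

j₁+j₂−J=1  J+j₁−j₂=4  J−j₁+j₂=2  j₁+j₂+J+1=8
(j₁±m₁, j₂±m₂, J±M) = (4,1,1,2,4,2)
P² = 96/5
sum k=0..1:
  [0] +1/6 = 1/6
  [1] −1/48 = -1/48
S = 7/48
C² = P²·S² = 49/120 ; C = +0.639010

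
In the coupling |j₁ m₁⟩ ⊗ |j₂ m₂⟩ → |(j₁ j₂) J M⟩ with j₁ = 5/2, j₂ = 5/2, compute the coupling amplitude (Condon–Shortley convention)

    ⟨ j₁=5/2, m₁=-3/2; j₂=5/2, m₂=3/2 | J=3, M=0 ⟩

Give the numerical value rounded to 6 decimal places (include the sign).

+0.521749  (= +√(49/180))

triangle: 2!×3!×3!/9! = 72/362880
(j±m)!: 1!×4!×4!×1!×3!×3! = 20736
prefactor² = (2J+1)×Δ×N² = 144/5
  k=1: −1/(1!×1!×3!×3!×0!×0!) = -1/36
  k=2: +1/(2!×0!×2!×2!×1!×1!) = 1/8
Σ = 7/72  ⇒  CG² = 144/5×7/72² = 49/180
CG = +√(49/180) = +0.521749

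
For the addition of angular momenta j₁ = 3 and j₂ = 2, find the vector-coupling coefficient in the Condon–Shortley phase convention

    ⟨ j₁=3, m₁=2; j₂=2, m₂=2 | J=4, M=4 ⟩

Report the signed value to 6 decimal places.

j₁+j₂−J=1  J+j₁−j₂=5  J−j₁+j₂=3  j₁+j₂+J+1=10
(j₁±m₁, j₂±m₂, J±M) = (5,1,4,0,8,0)
P² = 207360
sum k=1..1:
  [1] −1/720 = -1/720
S = -1/720
C² = P²·S² = 2/5 ; C = -0.632456

−√(2/5) = -0.632456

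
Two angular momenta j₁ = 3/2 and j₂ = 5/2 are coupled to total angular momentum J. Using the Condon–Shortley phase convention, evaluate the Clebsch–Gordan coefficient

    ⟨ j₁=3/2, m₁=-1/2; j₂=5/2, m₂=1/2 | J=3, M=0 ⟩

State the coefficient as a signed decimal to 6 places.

-0.447214  (= −√(1/5))

√[7·1!2!4!/8! · 1!2!3!2!3!3!] = √(36/5)
  +(−1)^0/∏(0,1,2,3,0,1)! = 1/12  (running 1/12)
  +(−1)^1/∏(1,0,1,2,1,2)! = -1/4  (running -1/6)
⟨..|..⟩ = √(36/5)·(-1/6) = -0.447214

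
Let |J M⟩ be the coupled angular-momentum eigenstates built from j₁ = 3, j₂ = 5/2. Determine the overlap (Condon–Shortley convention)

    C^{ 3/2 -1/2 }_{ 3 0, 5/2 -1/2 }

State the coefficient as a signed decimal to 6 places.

√[4·4!2!1!/8! · 3!3!2!3!1!2!] = √(144/35)
  +(−1)^1/∏(1,3,2,1,0,0)! = -1/12  (running -1/12)
  +(−1)^2/∏(2,2,1,0,1,1)! = 1/4  (running 1/6)
⟨..|..⟩ = √(144/35)·(1/6) = +0.338062

+√(4/35) ≈ +0.338062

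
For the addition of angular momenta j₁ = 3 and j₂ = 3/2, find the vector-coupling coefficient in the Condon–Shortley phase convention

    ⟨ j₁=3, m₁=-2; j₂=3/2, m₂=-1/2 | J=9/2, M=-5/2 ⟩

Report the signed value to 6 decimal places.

triangle: 0!×6!×3!/10! = 4320/3628800
(j±m)!: 1!×5!×1!×2!×2!×7! = 2419200
prefactor² = (2J+1)×Δ×N² = 28800
  k=0: +1/(0!×0!×5!×1!×1!×2!) = 1/240
Σ = 1/240  ⇒  CG² = 28800×1/240² = 1/2
CG = +√(1/2) = +0.707107

+0.707107  (= +√(1/2))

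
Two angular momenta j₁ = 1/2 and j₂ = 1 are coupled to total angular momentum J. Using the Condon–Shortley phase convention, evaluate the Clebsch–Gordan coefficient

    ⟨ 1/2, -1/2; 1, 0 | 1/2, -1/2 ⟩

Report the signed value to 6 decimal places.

−√(1/3) ≈ -0.577350

√[2·1!0!1!/3! · 0!1!1!1!0!1!] = √(1/3)
  +(−1)^1/∏(1,0,0,0,0,1)! = -1  (running -1)
⟨..|..⟩ = √(1/3)·(-1) = -0.577350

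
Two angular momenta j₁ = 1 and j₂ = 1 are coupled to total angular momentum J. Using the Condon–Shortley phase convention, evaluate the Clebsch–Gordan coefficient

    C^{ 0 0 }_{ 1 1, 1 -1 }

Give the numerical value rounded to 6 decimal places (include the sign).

+0.577350  (= +√(1/3))

triangle: 2!×0!×0!/3! = 2/6
(j±m)!: 2!×0!×0!×2!×0!×0! = 4
prefactor² = (2J+1)×Δ×N² = 4/3
  k=0: +1/(0!×2!×0!×0!×0!×0!) = 1/2
Σ = 1/2  ⇒  CG² = 4/3×1/2² = 1/3
CG = +√(1/3) = +0.577350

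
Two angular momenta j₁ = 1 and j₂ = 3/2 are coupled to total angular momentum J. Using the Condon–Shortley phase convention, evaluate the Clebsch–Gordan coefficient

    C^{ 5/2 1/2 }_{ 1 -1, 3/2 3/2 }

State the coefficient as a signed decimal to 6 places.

+√(1/10) = +0.316228

√[6·0!2!3!/6! · 0!2!3!0!3!2!] = √(72/5)
  +(−1)^0/∏(0,0,2,3,0,0)! = 1/12  (running 1/12)
⟨..|..⟩ = √(72/5)·(1/12) = +0.316228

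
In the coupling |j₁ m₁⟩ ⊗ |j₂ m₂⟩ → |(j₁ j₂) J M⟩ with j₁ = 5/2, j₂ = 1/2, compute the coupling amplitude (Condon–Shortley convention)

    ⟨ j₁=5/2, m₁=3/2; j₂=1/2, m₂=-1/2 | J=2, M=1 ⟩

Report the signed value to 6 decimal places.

+0.816497

j₁+j₂−J=1  J+j₁−j₂=4  J−j₁+j₂=0  j₁+j₂+J+1=6
(j₁±m₁, j₂±m₂, J±M) = (4,1,0,1,3,1)
P² = 24
sum k=0..0:
  [0] +1/6 = 1/6
S = 1/6
C² = P²·S² = 2/3 ; C = +0.816497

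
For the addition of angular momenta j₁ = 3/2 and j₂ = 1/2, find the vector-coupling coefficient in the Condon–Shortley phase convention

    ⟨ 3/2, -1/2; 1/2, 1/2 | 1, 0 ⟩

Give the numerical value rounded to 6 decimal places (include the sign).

√[3·1!2!0!/4! · 1!2!1!0!1!1!] = √(1/2)
  +(−1)^1/∏(1,0,1,0,1,0)! = -1  (running -1)
⟨..|..⟩ = √(1/2)·(-1) = -0.707107

-0.707107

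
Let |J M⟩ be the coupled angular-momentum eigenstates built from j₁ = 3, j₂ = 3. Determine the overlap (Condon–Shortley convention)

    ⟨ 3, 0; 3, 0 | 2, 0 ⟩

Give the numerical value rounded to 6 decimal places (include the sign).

√[5·4!2!2!/9! · 3!3!3!3!2!2!] = √(48/7)
  +(−1)^1/∏(1,3,2,2,0,0)! = -1/24  (running -1/24)
  +(−1)^2/∏(2,2,1,1,1,1)! = 1/4  (running 5/24)
  +(−1)^3/∏(3,1,0,0,2,2)! = -1/24  (running 1/6)
⟨..|..⟩ = √(48/7)·(1/6) = +0.436436

+√(4/21) ≈ +0.436436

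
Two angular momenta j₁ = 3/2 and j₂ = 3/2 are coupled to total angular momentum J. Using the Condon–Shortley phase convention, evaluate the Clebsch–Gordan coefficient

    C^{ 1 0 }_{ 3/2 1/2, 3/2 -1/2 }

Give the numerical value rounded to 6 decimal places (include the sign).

−√(1/20) = -0.223607

j₁+j₂−J=2  J+j₁−j₂=1  J−j₁+j₂=1  j₁+j₂+J+1=5
(j₁±m₁, j₂±m₂, J±M) = (2,1,1,2,1,1)
P² = 1/5
sum k=0..1:
  [0] +1/2 = 1/2
  [1] −1/1 = -1
S = -1/2
C² = P²·S² = 1/20 ; C = -0.223607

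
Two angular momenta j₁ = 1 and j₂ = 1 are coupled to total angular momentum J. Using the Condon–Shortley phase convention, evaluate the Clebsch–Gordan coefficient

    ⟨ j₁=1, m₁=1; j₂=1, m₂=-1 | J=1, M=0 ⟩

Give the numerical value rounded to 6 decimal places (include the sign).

j₁+j₂−J=1  J+j₁−j₂=1  J−j₁+j₂=1  j₁+j₂+J+1=4
(j₁±m₁, j₂±m₂, J±M) = (2,0,0,2,1,1)
P² = 1/2
sum k=0..0:
  [0] +1/1 = 1
S = 1
C² = P²·S² = 1/2 ; C = +0.707107

+0.707107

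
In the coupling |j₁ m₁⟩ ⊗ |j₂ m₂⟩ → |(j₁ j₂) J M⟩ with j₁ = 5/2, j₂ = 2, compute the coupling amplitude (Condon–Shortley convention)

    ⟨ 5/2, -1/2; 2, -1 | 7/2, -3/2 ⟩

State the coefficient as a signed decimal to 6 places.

triangle: 1!·4!·3!/9! = 144/362880
(j±m)!: 2!·3!·1!·3!·2!·5! = 17280
prefactor² = (2J+1)·Δ·N² = 384/7
  k=0: +1/(0!·1!·3!·1!·1!·2!) = 1/12
  k=1: −1/(1!·0!·2!·0!·2!·3!) = -1/24
Σ = 1/24  ⇒  CG² = 384/7·1/24² = 2/21
CG = +√(2/21) = +0.308607

+√(2/21) ≈ +0.308607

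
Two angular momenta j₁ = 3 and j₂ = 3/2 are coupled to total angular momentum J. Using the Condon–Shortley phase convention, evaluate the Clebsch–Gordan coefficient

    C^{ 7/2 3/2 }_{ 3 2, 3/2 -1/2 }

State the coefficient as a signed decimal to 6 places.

+√(3/7) = +0.654654

triangle: 1!*5!*2!/9! = 240/362880
(j±m)!: 5!*1!*1!*2!*5!*2! = 57600
prefactor² = (2J+1)*Δ*N² = 6400/21
  k=0: +1/(0!*1!*1!*1!*4!*1!) = 1/24
  k=1: −1/(1!*0!*0!*0!*5!*2!) = -1/240
Σ = 3/80  ⇒  CG² = 6400/21*3/80² = 3/7
CG = +√(3/7) = +0.654654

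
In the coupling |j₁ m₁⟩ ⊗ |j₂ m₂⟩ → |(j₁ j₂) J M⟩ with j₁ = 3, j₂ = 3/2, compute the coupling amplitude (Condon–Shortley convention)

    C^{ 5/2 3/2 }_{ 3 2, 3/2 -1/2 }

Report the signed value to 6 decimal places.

√[6·2!4!1!/8! · 5!1!1!2!4!1!] = √(288/7)
  +(−1)^0/∏(0,2,1,1,3,0)! = 1/12  (running 1/12)
  +(−1)^1/∏(1,1,0,0,4,1)! = -1/24  (running 1/24)
⟨..|..⟩ = √(288/7)·(1/24) = +0.267261

+√(1/14) ≈ +0.267261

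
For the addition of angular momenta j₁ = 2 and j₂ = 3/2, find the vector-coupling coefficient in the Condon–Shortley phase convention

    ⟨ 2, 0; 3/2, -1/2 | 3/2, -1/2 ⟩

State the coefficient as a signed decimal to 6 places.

−√(1/5) = -0.447214

j₁+j₂−J=2  J+j₁−j₂=2  J−j₁+j₂=1  j₁+j₂+J+1=6
(j₁±m₁, j₂±m₂, J±M) = (2,2,1,2,1,2)
P² = 16/45
sum k=0..1:
  [0] +1/4 = 1/4
  [1] −1/1 = -1
S = -3/4
C² = P²·S² = 1/5 ; C = -0.447214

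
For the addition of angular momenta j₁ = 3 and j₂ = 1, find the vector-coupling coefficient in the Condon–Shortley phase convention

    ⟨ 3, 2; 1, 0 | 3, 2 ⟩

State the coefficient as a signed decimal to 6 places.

+0.577350

j₁+j₂−J=1  J+j₁−j₂=5  J−j₁+j₂=1  j₁+j₂+J+1=8
(j₁±m₁, j₂±m₂, J±M) = (5,1,1,1,5,1)
P² = 300
sum k=0..1:
  [0] +1/24 = 1/24
  [1] −1/120 = -1/120
S = 1/30
C² = P²·S² = 1/3 ; C = +0.577350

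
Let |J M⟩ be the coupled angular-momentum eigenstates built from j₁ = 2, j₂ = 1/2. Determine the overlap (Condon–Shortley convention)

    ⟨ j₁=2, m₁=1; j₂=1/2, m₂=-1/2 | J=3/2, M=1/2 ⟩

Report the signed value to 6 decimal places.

triangle: 1!*3!*0!/5! = 6/120
(j±m)!: 3!*1!*0!*1!*2!*1! = 12
prefactor² = (2J+1)*Δ*N² = 12/5
  k=0: +1/(0!*1!*1!*0!*2!*0!) = 1/2
Σ = 1/2  ⇒  CG² = 12/5*1/2² = 3/5
CG = +√(3/5) = +0.774597

+0.774597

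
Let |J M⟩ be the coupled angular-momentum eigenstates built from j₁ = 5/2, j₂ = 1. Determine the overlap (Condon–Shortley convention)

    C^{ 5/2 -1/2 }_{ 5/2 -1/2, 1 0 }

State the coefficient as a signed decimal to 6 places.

−√(1/35) ≈ -0.169031

j₁+j₂−J=1  J+j₁−j₂=4  J−j₁+j₂=1  j₁+j₂+J+1=7
(j₁±m₁, j₂±m₂, J±M) = (2,3,1,1,2,3)
P² = 144/35
sum k=0..1:
  [0] +1/6 = 1/6
  [1] −1/4 = -1/4
S = -1/12
C² = P²·S² = 1/35 ; C = -0.169031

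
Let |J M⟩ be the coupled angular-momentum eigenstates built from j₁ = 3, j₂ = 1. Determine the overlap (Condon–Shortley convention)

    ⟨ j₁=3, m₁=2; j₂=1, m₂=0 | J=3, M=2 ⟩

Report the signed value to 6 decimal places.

+0.577350  (= +√(1/3))

√[7·1!5!1!/8! · 5!1!1!1!5!1!] = √(300)
  +(−1)^0/∏(0,1,1,1,4,0)! = 1/24  (running 1/24)
  +(−1)^1/∏(1,0,0,0,5,1)! = -1/120  (running 1/30)
⟨..|..⟩ = √(300)·(1/30) = +0.577350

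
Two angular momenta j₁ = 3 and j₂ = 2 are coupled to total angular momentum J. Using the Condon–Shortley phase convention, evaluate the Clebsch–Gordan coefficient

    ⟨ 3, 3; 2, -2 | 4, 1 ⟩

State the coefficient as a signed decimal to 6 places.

triangle: 1!*5!*3!/10! = 720/3628800
(j±m)!: 6!*0!*0!*4!*5!*3! = 12441600
prefactor² = (2J+1)*Δ*N² = 155520/7
  k=0: +1/(0!*1!*0!*0!*5!*3!) = 1/720
Σ = 1/720  ⇒  CG² = 155520/7*1/720² = 3/70
CG = +√(3/70) = +0.207020

+√(3/70) ≈ +0.207020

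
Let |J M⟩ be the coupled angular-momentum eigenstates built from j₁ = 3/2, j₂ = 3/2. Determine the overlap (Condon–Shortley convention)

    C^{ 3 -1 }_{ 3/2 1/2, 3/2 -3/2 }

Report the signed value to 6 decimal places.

√[7·0!3!3!/7! · 2!1!0!3!2!4!] = √(144/5)
  +(−1)^0/∏(0,0,1,0,2,3)! = 1/12  (running 1/12)
⟨..|..⟩ = √(144/5)·(1/12) = +0.447214

+√(1/5) = +0.447214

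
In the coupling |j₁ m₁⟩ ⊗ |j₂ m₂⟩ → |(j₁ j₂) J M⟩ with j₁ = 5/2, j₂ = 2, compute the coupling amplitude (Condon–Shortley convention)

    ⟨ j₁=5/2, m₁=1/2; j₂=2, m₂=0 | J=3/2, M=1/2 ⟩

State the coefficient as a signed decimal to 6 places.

triangle: 3!*2!*1!/7! = 12/5040
(j±m)!: 3!*2!*2!*2!*2!*1! = 96
prefactor² = (2J+1)*Δ*N² = 32/35
  k=1: −1/(1!*2!*1!*1!*1!*0!) = -1/2
  k=2: +1/(2!*1!*0!*0!*2!*1!) = 1/4
Σ = -1/4  ⇒  CG² = 32/35*(-1/4)² = 2/35
CG = −√(2/35) = -0.239046

-0.239046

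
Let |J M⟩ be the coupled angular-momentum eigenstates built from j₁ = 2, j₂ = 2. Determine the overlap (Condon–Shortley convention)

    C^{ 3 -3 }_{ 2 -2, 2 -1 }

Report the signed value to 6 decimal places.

-0.707107  (= −√(1/2))

j₁+j₂−J=1  J+j₁−j₂=3  J−j₁+j₂=3  j₁+j₂+J+1=8
(j₁±m₁, j₂±m₂, J±M) = (0,4,1,3,0,6)
P² = 648
sum k=1..1:
  [1] −1/36 = -1/36
S = -1/36
C² = P²·S² = 1/2 ; C = -0.707107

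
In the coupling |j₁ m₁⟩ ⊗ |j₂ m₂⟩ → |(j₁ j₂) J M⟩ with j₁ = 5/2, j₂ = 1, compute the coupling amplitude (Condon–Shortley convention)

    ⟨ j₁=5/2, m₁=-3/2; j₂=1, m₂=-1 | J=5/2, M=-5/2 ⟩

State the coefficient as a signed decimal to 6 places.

j₁+j₂−J=1  J+j₁−j₂=4  J−j₁+j₂=1  j₁+j₂+J+1=7
(j₁±m₁, j₂±m₂, J±M) = (1,4,0,2,0,5)
P² = 1152/7
sum k=0..0:
  [0] +1/24 = 1/24
S = 1/24
C² = P²·S² = 2/7 ; C = +0.534522

+√(2/7) ≈ +0.534522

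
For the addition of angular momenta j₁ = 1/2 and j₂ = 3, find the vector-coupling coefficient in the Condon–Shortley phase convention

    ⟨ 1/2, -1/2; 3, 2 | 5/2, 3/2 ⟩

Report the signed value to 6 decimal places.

√[6·1!0!5!/7! · 0!1!5!1!4!1!] = √(2880/7)
  +(−1)^1/∏(1,0,0,4,0,1)! = -1/24  (running -1/24)
⟨..|..⟩ = √(2880/7)·(-1/24) = -0.845154

-0.845154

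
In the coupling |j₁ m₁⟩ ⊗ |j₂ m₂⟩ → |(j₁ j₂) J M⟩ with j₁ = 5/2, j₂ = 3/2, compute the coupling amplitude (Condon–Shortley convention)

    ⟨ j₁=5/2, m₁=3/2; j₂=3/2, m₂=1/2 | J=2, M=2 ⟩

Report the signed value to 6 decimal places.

triangle: 2!·3!·1!/7! = 12/5040
(j±m)!: 4!·1!·2!·1!·4!·0! = 1152
prefactor² = (2J+1)·Δ·N² = 96/7
  k=1: −1/(1!·1!·0!·1!·3!·0!) = -1/6
Σ = -1/6  ⇒  CG² = 96/7·(-1/6)² = 8/21
CG = −√(8/21) = -0.617213

−√(8/21) = -0.617213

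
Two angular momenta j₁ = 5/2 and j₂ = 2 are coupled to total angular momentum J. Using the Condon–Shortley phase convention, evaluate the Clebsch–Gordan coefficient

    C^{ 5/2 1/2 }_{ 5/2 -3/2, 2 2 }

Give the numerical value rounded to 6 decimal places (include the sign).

+0.621059  (= +√(27/70))

√[6·2!3!2!/8! · 1!4!4!0!3!2!] = √(864/35)
  +(−1)^2/∏(2,0,2,2,1,0)! = 1/8  (running 1/8)
⟨..|..⟩ = √(864/35)·(1/8) = +0.621059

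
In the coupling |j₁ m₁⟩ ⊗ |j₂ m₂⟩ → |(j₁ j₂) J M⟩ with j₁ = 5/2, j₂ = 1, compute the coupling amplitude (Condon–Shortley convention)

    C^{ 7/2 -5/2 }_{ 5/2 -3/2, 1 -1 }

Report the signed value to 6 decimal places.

triangle: 0!*5!*2!/8! = 240/40320
(j±m)!: 1!*4!*0!*2!*1!*6! = 34560
prefactor² = (2J+1)*Δ*N² = 11520/7
  k=0: +1/(0!*0!*4!*0!*1!*2!) = 1/48
Σ = 1/48  ⇒  CG² = 11520/7*1/48² = 5/7
CG = +√(5/7) = +0.845154

+√(5/7) = +0.845154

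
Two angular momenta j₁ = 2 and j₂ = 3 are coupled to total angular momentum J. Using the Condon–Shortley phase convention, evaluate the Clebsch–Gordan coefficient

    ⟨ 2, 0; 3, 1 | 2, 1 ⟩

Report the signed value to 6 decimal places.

+√(1/7) = +0.377964

√[5·3!1!3!/8! · 2!2!4!2!3!1!] = √(36/7)
  +(−1)^1/∏(1,2,1,3,0,0)! = -1/12  (running -1/12)
  +(−1)^2/∏(2,1,0,2,1,1)! = 1/4  (running 1/6)
⟨..|..⟩ = √(36/7)·(1/6) = +0.377964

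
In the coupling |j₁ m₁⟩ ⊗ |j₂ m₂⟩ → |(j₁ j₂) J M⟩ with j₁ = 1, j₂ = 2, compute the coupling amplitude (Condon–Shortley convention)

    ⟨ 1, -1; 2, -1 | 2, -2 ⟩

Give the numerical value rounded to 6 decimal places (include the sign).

−√(1/3) = -0.577350

√[5·1!1!3!/6! · 0!2!1!3!0!4!] = √(12)
  +(−1)^1/∏(1,0,1,0,0,3)! = -1/6  (running -1/6)
⟨..|..⟩ = √(12)·(-1/6) = -0.577350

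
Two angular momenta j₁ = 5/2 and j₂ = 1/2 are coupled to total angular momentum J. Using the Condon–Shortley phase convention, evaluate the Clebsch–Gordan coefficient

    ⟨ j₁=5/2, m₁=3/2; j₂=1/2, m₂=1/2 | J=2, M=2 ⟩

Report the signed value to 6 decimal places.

−√(1/6) = -0.408248

j₁+j₂−J=1  J+j₁−j₂=4  J−j₁+j₂=0  j₁+j₂+J+1=6
(j₁±m₁, j₂±m₂, J±M) = (4,1,1,0,4,0)
P² = 96
sum k=1..1:
  [1] −1/24 = -1/24
S = -1/24
C² = P²·S² = 1/6 ; C = -0.408248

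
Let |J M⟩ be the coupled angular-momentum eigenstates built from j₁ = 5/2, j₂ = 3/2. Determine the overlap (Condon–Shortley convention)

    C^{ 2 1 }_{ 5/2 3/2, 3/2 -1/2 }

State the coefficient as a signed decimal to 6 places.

+√(1/42) = +0.154303

triangle: 2!*3!*1!/7! = 12/5040
(j±m)!: 4!*1!*1!*2!*3!*1! = 288
prefactor² = (2J+1)*Δ*N² = 24/7
  k=0: +1/(0!*2!*1!*1!*2!*0!) = 1/4
  k=1: −1/(1!*1!*0!*0!*3!*1!) = -1/6
Σ = 1/12  ⇒  CG² = 24/7*1/12² = 1/42
CG = +√(1/42) = +0.154303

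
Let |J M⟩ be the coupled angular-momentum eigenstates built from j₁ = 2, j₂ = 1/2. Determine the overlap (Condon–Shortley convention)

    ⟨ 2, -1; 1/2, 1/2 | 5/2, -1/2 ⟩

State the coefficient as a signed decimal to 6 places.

√[6·0!4!1!/6! · 1!3!1!0!2!3!] = √(72/5)
  +(−1)^0/∏(0,0,3,1,1,0)! = 1/6  (running 1/6)
⟨..|..⟩ = √(72/5)·(1/6) = +0.632456

+0.632456  (= +√(2/5))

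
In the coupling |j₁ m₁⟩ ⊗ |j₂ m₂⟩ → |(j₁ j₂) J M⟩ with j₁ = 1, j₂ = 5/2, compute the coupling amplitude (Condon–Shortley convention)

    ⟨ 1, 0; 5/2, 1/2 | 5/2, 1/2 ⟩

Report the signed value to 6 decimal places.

-0.169031

triangle: 1!*1!*4!/7! = 24/5040
(j±m)!: 1!*1!*3!*2!*3!*2! = 144
prefactor² = (2J+1)*Δ*N² = 144/35
  k=0: +1/(0!*1!*1!*3!*0!*1!) = 1/6
  k=1: −1/(1!*0!*0!*2!*1!*2!) = -1/4
Σ = -1/12  ⇒  CG² = 144/35*(-1/12)² = 1/35
CG = −√(1/35) = -0.169031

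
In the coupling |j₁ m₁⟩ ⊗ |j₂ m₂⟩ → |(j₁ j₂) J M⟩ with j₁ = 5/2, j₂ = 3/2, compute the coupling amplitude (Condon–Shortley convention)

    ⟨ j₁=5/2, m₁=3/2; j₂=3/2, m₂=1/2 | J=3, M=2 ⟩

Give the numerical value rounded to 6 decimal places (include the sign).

triangle: 1!*4!*2!/8! = 48/40320
(j±m)!: 4!*1!*2!*1!*5!*1! = 5760
prefactor² = (2J+1)*Δ*N² = 48
  k=0: +1/(0!*1!*1!*2!*3!*0!) = 1/12
  k=1: −1/(1!*0!*0!*1!*4!*1!) = -1/24
Σ = 1/24  ⇒  CG² = 48*1/24² = 1/12
CG = +√(1/12) = +0.288675

+0.288675  (= +√(1/12))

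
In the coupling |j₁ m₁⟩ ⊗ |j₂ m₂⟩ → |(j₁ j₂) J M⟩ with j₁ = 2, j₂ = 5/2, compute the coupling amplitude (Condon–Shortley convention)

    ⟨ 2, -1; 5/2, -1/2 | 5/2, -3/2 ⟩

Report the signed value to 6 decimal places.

−√(6/35) ≈ -0.414039

triangle: 2!*2!*3!/8! = 24/40320
(j±m)!: 1!*3!*2!*3!*1!*4! = 1728
prefactor² = (2J+1)*Δ*N² = 216/35
  k=1: −1/(1!*1!*2!*1!*0!*2!) = -1/4
  k=2: +1/(2!*0!*1!*0!*1!*3!) = 1/12
Σ = -1/6  ⇒  CG² = 216/35*(-1/6)² = 6/35
CG = −√(6/35) = -0.414039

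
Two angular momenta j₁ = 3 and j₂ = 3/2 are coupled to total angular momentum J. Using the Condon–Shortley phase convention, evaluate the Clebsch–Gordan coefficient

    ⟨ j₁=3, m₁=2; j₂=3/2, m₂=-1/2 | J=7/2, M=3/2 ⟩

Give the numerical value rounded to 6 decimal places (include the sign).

+√(3/7) = +0.654654

j₁+j₂−J=1  J+j₁−j₂=5  J−j₁+j₂=2  j₁+j₂+J+1=9
(j₁±m₁, j₂±m₂, J±M) = (5,1,1,2,5,2)
P² = 6400/21
sum k=0..1:
  [0] +1/24 = 1/24
  [1] −1/240 = -1/240
S = 3/80
C² = P²·S² = 3/7 ; C = +0.654654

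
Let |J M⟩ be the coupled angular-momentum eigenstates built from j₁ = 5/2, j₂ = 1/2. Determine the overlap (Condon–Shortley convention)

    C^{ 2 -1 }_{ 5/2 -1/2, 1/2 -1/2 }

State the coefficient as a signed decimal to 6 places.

+0.577350  (= +√(1/3))

triangle: 1!*4!*0!/6! = 24/720
(j±m)!: 2!*3!*0!*1!*1!*3! = 72
prefactor² = (2J+1)*Δ*N² = 12
  k=0: +1/(0!*1!*3!*0!*1!*0!) = 1/6
Σ = 1/6  ⇒  CG² = 12*1/6² = 1/3
CG = +√(1/3) = +0.577350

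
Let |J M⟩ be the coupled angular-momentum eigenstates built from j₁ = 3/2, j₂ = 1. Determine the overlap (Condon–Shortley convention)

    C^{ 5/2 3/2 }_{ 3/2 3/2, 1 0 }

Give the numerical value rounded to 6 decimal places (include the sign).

+√(2/5) = +0.632456

triangle: 0!·3!·2!/6! = 12/720
(j±m)!: 3!·0!·1!·1!·4!·1! = 144
prefactor² = (2J+1)·Δ·N² = 72/5
  k=0: +1/(0!·0!·0!·1!·3!·1!) = 1/6
Σ = 1/6  ⇒  CG² = 72/5·1/6² = 2/5
CG = +√(2/5) = +0.632456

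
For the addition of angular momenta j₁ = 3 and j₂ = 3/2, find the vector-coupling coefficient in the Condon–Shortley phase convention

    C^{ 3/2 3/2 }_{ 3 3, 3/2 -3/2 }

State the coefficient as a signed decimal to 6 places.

j₁+j₂−J=3  J+j₁−j₂=3  J−j₁+j₂=0  j₁+j₂+J+1=7
(j₁±m₁, j₂±m₂, J±M) = (6,0,0,3,3,0)
P² = 5184/7
sum k=0..0:
  [0] +1/36 = 1/36
S = 1/36
C² = P²·S² = 4/7 ; C = +0.755929

+√(4/7) = +0.755929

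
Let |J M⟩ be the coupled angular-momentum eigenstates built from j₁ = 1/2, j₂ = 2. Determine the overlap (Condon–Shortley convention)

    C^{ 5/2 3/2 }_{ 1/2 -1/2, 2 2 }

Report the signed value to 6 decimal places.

j₁+j₂−J=0  J+j₁−j₂=1  J−j₁+j₂=4  j₁+j₂+J+1=6
(j₁±m₁, j₂±m₂, J±M) = (0,1,4,0,4,1)
P² = 576/5
sum k=0..0:
  [0] +1/24 = 1/24
S = 1/24
C² = P²·S² = 1/5 ; C = +0.447214

+0.447214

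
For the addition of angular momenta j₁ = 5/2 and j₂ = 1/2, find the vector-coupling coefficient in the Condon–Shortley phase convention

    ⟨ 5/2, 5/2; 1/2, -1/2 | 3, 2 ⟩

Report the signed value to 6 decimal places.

√[7·0!5!1!/7! · 5!0!0!1!5!1!] = √(2400)
  +(−1)^0/∏(0,0,0,0,5,1)! = 1/120  (running 1/120)
⟨..|..⟩ = √(2400)·(1/120) = +0.408248

+√(1/6) = +0.408248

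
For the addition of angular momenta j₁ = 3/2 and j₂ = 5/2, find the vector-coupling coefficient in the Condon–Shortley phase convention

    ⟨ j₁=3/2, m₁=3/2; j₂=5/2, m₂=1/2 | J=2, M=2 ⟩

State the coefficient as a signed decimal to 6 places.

triangle: 2!×1!×3!/7! = 12/5040
(j±m)!: 3!×0!×3!×2!×4!×0! = 1728
prefactor² = (2J+1)×Δ×N² = 144/7
  k=0: +1/(0!×2!×0!×3!×1!×0!) = 1/12
Σ = 1/12  ⇒  CG² = 144/7×1/12² = 1/7
CG = +√(1/7) = +0.377964

+0.377964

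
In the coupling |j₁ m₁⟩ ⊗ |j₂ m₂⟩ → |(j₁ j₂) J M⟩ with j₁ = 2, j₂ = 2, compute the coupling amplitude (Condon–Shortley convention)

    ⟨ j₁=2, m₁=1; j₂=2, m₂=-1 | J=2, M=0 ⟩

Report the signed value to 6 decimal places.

+0.267261  (= +√(1/14))

j₁+j₂−J=2  J+j₁−j₂=2  J−j₁+j₂=2  j₁+j₂+J+1=7
(j₁±m₁, j₂±m₂, J±M) = (3,1,1,3,2,2)
P² = 8/7
sum k=0..1:
  [0] +1/2 = 1/2
  [1] −1/4 = -1/4
S = 1/4
C² = P²·S² = 1/14 ; C = +0.267261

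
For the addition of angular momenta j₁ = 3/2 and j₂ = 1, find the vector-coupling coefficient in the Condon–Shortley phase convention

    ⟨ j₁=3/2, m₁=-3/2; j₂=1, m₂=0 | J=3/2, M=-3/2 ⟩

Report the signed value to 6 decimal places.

triangle: 1!·2!·1!/5! = 2/120
(j±m)!: 0!·3!·1!·1!·0!·3! = 36
prefactor² = (2J+1)·Δ·N² = 12/5
  k=1: −1/(1!·0!·2!·0!·0!·1!) = -1/2
Σ = -1/2  ⇒  CG² = 12/5·(-1/2)² = 3/5
CG = −√(3/5) = -0.774597

-0.774597  (= −√(3/5))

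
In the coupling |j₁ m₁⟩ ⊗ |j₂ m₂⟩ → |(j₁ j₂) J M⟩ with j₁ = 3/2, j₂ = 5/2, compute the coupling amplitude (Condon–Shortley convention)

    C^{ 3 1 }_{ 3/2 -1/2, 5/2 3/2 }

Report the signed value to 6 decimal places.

j₁+j₂−J=1  J+j₁−j₂=2  J−j₁+j₂=4  j₁+j₂+J+1=8
(j₁±m₁, j₂±m₂, J±M) = (1,2,4,1,4,2)
P² = 96/5
sum k=0..1:
  [0] +1/48 = 1/48
  [1] −1/6 = -1/6
S = -7/48
C² = P²·S² = 49/120 ; C = -0.639010

−√(49/120) = -0.639010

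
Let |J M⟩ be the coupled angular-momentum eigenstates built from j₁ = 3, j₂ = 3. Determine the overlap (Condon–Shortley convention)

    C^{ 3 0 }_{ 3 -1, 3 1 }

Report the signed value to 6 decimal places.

triangle: 3!×3!×3!/10! = 216/3628800
(j±m)!: 2!×4!×4!×2!×3!×3! = 82944
prefactor² = (2J+1)×Δ×N² = 864/25
  k=1: −1/(1!×2!×3!×3!×0!×0!) = -1/72
  k=2: +1/(2!×1!×2!×2!×1!×1!) = 1/8
  k=3: −1/(3!×0!×1!×1!×2!×2!) = -1/24
Σ = 5/72  ⇒  CG² = 864/25×5/72² = 1/6
CG = +√(1/6) = +0.408248

+0.408248  (= +√(1/6))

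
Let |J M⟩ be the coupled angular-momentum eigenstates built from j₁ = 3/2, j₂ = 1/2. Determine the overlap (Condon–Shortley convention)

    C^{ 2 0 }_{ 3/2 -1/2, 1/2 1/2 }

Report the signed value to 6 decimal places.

+0.707107

triangle: 0!×3!×1!/5! = 6/120
(j±m)!: 1!×2!×1!×0!×2!×2! = 8
prefactor² = (2J+1)×Δ×N² = 2
  k=0: +1/(0!×0!×2!×1!×1!×0!) = 1/2
Σ = 1/2  ⇒  CG² = 2×1/2² = 1/2
CG = +√(1/2) = +0.707107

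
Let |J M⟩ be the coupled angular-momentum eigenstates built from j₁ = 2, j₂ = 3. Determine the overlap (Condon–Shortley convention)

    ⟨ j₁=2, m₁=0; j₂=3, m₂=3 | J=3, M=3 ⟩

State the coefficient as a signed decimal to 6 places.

+0.645497

j₁+j₂−J=2  J+j₁−j₂=2  J−j₁+j₂=4  j₁+j₂+J+1=9
(j₁±m₁, j₂±m₂, J±M) = (2,2,6,0,6,0)
P² = 3840
sum k=2..2:
  [2] +1/96 = 1/96
S = 1/96
C² = P²·S² = 5/12 ; C = +0.645497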